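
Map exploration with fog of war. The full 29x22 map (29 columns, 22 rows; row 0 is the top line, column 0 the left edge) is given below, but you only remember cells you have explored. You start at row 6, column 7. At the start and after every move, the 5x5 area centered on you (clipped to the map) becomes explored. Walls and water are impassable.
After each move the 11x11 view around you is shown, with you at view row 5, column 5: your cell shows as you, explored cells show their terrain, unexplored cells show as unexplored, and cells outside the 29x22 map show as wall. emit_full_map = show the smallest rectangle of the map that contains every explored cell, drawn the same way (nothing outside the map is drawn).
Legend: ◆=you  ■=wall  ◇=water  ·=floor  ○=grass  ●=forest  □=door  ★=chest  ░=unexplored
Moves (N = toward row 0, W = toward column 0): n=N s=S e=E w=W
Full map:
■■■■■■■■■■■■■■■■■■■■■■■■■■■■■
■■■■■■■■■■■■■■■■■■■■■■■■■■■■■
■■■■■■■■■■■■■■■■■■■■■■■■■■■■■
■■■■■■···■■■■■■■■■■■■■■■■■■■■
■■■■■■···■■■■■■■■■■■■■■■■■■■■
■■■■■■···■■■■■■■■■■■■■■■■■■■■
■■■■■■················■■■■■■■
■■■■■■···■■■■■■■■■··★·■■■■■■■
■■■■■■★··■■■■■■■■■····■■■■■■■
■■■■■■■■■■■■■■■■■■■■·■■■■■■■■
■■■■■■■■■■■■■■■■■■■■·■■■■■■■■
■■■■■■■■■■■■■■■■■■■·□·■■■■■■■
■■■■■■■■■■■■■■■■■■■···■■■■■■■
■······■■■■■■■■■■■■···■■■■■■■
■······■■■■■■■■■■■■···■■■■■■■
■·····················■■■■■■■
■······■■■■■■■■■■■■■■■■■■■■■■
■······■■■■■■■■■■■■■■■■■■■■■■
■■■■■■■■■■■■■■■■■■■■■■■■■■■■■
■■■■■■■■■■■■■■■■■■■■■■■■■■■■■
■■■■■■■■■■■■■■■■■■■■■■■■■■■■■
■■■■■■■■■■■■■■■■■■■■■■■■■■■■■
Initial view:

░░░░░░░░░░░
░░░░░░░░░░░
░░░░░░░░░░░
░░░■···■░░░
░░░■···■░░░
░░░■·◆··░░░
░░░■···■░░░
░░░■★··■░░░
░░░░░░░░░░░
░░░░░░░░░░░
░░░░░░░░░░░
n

░░░░░░░░░░░
░░░░░░░░░░░
░░░░░░░░░░░
░░░■···■░░░
░░░■···■░░░
░░░■·◆·■░░░
░░░■····░░░
░░░■···■░░░
░░░■★··■░░░
░░░░░░░░░░░
░░░░░░░░░░░

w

░░░░░░░░░░░
░░░░░░░░░░░
░░░░░░░░░░░
░░░■■···■░░
░░░■■···■░░
░░░■■◆··■░░
░░░■■····░░
░░░■■···■░░
░░░░■★··■░░
░░░░░░░░░░░
░░░░░░░░░░░

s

░░░░░░░░░░░
░░░░░░░░░░░
░░░■■···■░░
░░░■■···■░░
░░░■■···■░░
░░░■■◆···░░
░░░■■···■░░
░░░■■★··■░░
░░░░░░░░░░░
░░░░░░░░░░░
░░░░░░░░░░░

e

░░░░░░░░░░░
░░░░░░░░░░░
░░■■···■░░░
░░■■···■░░░
░░■■···■░░░
░░■■·◆··░░░
░░■■···■░░░
░░■■★··■░░░
░░░░░░░░░░░
░░░░░░░░░░░
░░░░░░░░░░░

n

░░░░░░░░░░░
░░░░░░░░░░░
░░░░░░░░░░░
░░■■···■░░░
░░■■···■░░░
░░■■·◆·■░░░
░░■■····░░░
░░■■···■░░░
░░■■★··■░░░
░░░░░░░░░░░
░░░░░░░░░░░

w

░░░░░░░░░░░
░░░░░░░░░░░
░░░░░░░░░░░
░░░■■···■░░
░░░■■···■░░
░░░■■◆··■░░
░░░■■····░░
░░░■■···■░░
░░░■■★··■░░
░░░░░░░░░░░
░░░░░░░░░░░

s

░░░░░░░░░░░
░░░░░░░░░░░
░░░■■···■░░
░░░■■···■░░
░░░■■···■░░
░░░■■◆···░░
░░░■■···■░░
░░░■■★··■░░
░░░░░░░░░░░
░░░░░░░░░░░
░░░░░░░░░░░

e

░░░░░░░░░░░
░░░░░░░░░░░
░░■■···■░░░
░░■■···■░░░
░░■■···■░░░
░░■■·◆··░░░
░░■■···■░░░
░░■■★··■░░░
░░░░░░░░░░░
░░░░░░░░░░░
░░░░░░░░░░░

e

░░░░░░░░░░░
░░░░░░░░░░░
░■■···■░░░░
░■■···■■░░░
░■■···■■░░░
░■■··◆··░░░
░■■···■■░░░
░■■★··■■░░░
░░░░░░░░░░░
░░░░░░░░░░░
░░░░░░░░░░░

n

░░░░░░░░░░░
░░░░░░░░░░░
░░░░░░░░░░░
░■■···■■░░░
░■■···■■░░░
░■■··◆■■░░░
░■■·····░░░
░■■···■■░░░
░■■★··■■░░░
░░░░░░░░░░░
░░░░░░░░░░░

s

░░░░░░░░░░░
░░░░░░░░░░░
░■■···■■░░░
░■■···■■░░░
░■■···■■░░░
░■■··◆··░░░
░■■···■■░░░
░■■★··■■░░░
░░░░░░░░░░░
░░░░░░░░░░░
░░░░░░░░░░░

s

░░░░░░░░░░░
░■■···■■░░░
░■■···■■░░░
░■■···■■░░░
░■■·····░░░
░■■··◆■■░░░
░■■★··■■░░░
░░░■■■■■░░░
░░░░░░░░░░░
░░░░░░░░░░░
░░░░░░░░░░░

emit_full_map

■■···■■
■■···■■
■■···■■
■■·····
■■··◆■■
■■★··■■
░░■■■■■

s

░■■···■■░░░
░■■···■■░░░
░■■···■■░░░
░■■·····░░░
░■■···■■░░░
░■■★·◆■■░░░
░░░■■■■■░░░
░░░■■■■■░░░
░░░░░░░░░░░
░░░░░░░░░░░
░░░░░░░░░░░

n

░░░░░░░░░░░
░■■···■■░░░
░■■···■■░░░
░■■···■■░░░
░■■·····░░░
░■■··◆■■░░░
░■■★··■■░░░
░░░■■■■■░░░
░░░■■■■■░░░
░░░░░░░░░░░
░░░░░░░░░░░

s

░■■···■■░░░
░■■···■■░░░
░■■···■■░░░
░■■·····░░░
░■■···■■░░░
░■■★·◆■■░░░
░░░■■■■■░░░
░░░■■■■■░░░
░░░░░░░░░░░
░░░░░░░░░░░
░░░░░░░░░░░

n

░░░░░░░░░░░
░■■···■■░░░
░■■···■■░░░
░■■···■■░░░
░■■·····░░░
░■■··◆■■░░░
░■■★··■■░░░
░░░■■■■■░░░
░░░■■■■■░░░
░░░░░░░░░░░
░░░░░░░░░░░

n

░░░░░░░░░░░
░░░░░░░░░░░
░■■···■■░░░
░■■···■■░░░
░■■···■■░░░
░■■··◆··░░░
░■■···■■░░░
░■■★··■■░░░
░░░■■■■■░░░
░░░■■■■■░░░
░░░░░░░░░░░

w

░░░░░░░░░░░
░░░░░░░░░░░
░░■■···■■░░
░░■■···■■░░
░░■■···■■░░
░░■■·◆···░░
░░■■···■■░░
░░■■★··■■░░
░░░░■■■■■░░
░░░░■■■■■░░
░░░░░░░░░░░

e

░░░░░░░░░░░
░░░░░░░░░░░
░■■···■■░░░
░■■···■■░░░
░■■···■■░░░
░■■··◆··░░░
░■■···■■░░░
░■■★··■■░░░
░░░■■■■■░░░
░░░■■■■■░░░
░░░░░░░░░░░

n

░░░░░░░░░░░
░░░░░░░░░░░
░░░░░░░░░░░
░■■···■■░░░
░■■···■■░░░
░■■··◆■■░░░
░■■·····░░░
░■■···■■░░░
░■■★··■■░░░
░░░■■■■■░░░
░░░■■■■■░░░

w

░░░░░░░░░░░
░░░░░░░░░░░
░░░░░░░░░░░
░░■■···■■░░
░░■■···■■░░
░░■■·◆·■■░░
░░■■·····░░
░░■■···■■░░
░░■■★··■■░░
░░░░■■■■■░░
░░░░■■■■■░░

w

░░░░░░░░░░░
░░░░░░░░░░░
░░░░░░░░░░░
░░░■■···■■░
░░░■■···■■░
░░░■■◆··■■░
░░░■■·····░
░░░■■···■■░
░░░■■★··■■░
░░░░░■■■■■░
░░░░░■■■■■░

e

░░░░░░░░░░░
░░░░░░░░░░░
░░░░░░░░░░░
░░■■···■■░░
░░■■···■■░░
░░■■·◆·■■░░
░░■■·····░░
░░■■···■■░░
░░■■★··■■░░
░░░░■■■■■░░
░░░░■■■■■░░

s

░░░░░░░░░░░
░░░░░░░░░░░
░░■■···■■░░
░░■■···■■░░
░░■■···■■░░
░░■■·◆···░░
░░■■···■■░░
░░■■★··■■░░
░░░░■■■■■░░
░░░░■■■■■░░
░░░░░░░░░░░


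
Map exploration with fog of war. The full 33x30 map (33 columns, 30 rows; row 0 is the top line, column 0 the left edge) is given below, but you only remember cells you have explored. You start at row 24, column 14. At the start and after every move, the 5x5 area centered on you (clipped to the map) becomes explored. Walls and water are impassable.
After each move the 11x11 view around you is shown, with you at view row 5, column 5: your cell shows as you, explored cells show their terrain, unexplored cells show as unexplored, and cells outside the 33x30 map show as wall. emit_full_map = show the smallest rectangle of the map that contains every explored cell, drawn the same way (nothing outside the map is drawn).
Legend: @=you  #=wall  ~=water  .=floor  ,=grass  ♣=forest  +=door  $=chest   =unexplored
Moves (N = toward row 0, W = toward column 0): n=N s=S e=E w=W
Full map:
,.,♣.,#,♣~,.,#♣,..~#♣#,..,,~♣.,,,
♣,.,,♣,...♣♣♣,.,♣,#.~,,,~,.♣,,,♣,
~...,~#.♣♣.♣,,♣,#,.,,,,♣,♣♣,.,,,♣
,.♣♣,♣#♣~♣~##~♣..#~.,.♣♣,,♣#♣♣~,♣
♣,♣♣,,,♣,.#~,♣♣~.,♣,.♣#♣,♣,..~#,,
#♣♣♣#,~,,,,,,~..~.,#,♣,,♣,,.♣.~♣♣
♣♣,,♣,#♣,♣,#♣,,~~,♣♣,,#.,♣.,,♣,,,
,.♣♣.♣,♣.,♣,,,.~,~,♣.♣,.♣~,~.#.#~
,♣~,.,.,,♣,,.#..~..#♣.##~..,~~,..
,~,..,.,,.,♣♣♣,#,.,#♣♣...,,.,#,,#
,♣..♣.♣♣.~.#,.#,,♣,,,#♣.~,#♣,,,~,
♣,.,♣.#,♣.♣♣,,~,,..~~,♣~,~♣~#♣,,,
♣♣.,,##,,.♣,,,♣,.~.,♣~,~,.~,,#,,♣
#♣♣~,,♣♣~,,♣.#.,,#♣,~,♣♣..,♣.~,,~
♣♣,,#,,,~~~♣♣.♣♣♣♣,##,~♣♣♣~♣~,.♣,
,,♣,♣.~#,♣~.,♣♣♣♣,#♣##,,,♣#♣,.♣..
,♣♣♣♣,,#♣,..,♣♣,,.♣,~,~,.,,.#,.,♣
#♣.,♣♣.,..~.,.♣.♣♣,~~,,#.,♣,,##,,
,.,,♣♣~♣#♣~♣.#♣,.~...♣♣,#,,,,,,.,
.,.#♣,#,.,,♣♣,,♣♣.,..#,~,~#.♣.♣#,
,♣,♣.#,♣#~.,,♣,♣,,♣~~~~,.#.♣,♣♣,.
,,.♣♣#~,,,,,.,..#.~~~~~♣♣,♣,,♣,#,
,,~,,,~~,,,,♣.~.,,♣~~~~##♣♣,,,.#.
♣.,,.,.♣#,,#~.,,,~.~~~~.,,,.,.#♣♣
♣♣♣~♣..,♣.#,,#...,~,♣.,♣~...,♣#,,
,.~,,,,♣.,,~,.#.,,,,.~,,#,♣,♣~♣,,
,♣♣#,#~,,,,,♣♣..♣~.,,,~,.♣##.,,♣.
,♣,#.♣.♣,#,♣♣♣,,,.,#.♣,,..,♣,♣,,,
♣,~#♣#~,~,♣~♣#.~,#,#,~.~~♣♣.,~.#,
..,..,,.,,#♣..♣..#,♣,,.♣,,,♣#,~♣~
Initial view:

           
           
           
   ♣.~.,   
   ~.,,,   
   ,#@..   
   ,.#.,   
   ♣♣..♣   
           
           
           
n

           
           
           
   .,..#   
   ♣.~.,   
   ~.@,,   
   ,#...   
   ,.#.,   
   ♣♣..♣   
           
           

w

           
           
           
   ,.,..#  
   ,♣.~.,  
   #~@,,,  
   ,,#...  
   ~,.#.,  
    ♣♣..♣  
           
           

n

           
           
           
   ,,♣,♣   
   ,.,..#  
   ,♣@~.,  
   #~.,,,  
   ,,#...  
   ~,.#.,  
    ♣♣..♣  
           

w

           
           
           
   .,,♣,♣  
   ,,.,..# 
   ,,@.~., 
   ,#~.,,, 
   #,,#... 
    ~,.#., 
     ♣♣..♣ 
           

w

           
           
           
   ~.,,♣,♣ 
   ,,,.,..#
   ,,@♣.~.,
   ,,#~.,,,
   .#,,#...
     ~,.#.,
      ♣♣..♣
           

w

           
           
           
   #~.,,♣,♣
   ,,,,.,..
   ,,@,♣.~.
   #,,#~.,,
   ♣.#,,#..
      ~,.#.
       ♣♣..
           

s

           
           
   #~.,,♣,♣
   ,,,,.,..
   ,,,,♣.~.
   #,@#~.,,
   ♣.#,,#..
   .,,~,.#.
       ♣♣..
           
           

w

           
           
    #~.,,♣,
   ,,,,,.,.
   ~,,,,♣.~
   ♣#@,#~.,
   ,♣.#,,#.
   ♣.,,~,.#
        ♣♣.
           
           

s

           
    #~.,,♣,
   ,,,,,.,.
   ~,,,,♣.~
   ♣#,,#~.,
   ,♣@#,,#.
   ♣.,,~,.#
   ,,,,,♣♣.
           
           
           

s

    #~.,,♣,
   ,,,,,.,.
   ~,,,,♣.~
   ♣#,,#~.,
   ,♣.#,,#.
   ♣.@,~,.#
   ,,,,,♣♣.
   ♣,#,♣   
           
           
###########

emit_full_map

 #~.,,♣,♣ 
,,,,,.,..#
~,,,,♣.~.,
♣#,,#~.,,,
,♣.#,,#...
♣.@,~,.#.,
,,,,,♣♣..♣
♣,#,♣     

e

   #~.,,♣,♣
  ,,,,,.,..
  ~,,,,♣.~.
  ♣#,,#~.,,
  ,♣.#,,#..
  ♣.,@~,.#.
  ,,,,,♣♣..
  ♣,#,♣♣   
           
           
###########

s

  ,,,,,.,..
  ~,,,,♣.~.
  ♣#,,#~.,,
  ,♣.#,,#..
  ♣.,,~,.#.
  ,,,@,♣♣..
  ♣,#,♣♣   
   ~,♣~♣   
           
###########
###########

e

 ,,,,,.,..#
 ~,,,,♣.~.,
 ♣#,,#~.,,,
 ,♣.#,,#...
 ♣.,,~,.#.,
 ,,,,@♣♣..♣
 ♣,#,♣♣♣   
  ~,♣~♣#   
           
###########
###########

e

,,,,,.,..# 
~,,,,♣.~., 
♣#,,#~.,,, 
,♣.#,,#... 
♣.,,~,.#., 
,,,,,@♣..♣ 
♣,#,♣♣♣,   
 ~,♣~♣#.   
           
###########
###########

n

 #~.,,♣,♣  
,,,,,.,..# 
~,,,,♣.~., 
♣#,,#~.,,, 
,♣.#,,#... 
♣.,,~@.#., 
,,,,,♣♣..♣ 
♣,#,♣♣♣,   
 ~,♣~♣#.   
           
###########

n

           
 #~.,,♣,♣  
,,,,,.,..# 
~,,,,♣.~., 
♣#,,#~.,,, 
,♣.#,@#... 
♣.,,~,.#., 
,,,,,♣♣..♣ 
♣,#,♣♣♣,   
 ~,♣~♣#.   
           

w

           
  #~.,,♣,♣ 
 ,,,,,.,..#
 ~,,,,♣.~.,
 ♣#,,#~.,,,
 ,♣.#@,#...
 ♣.,,~,.#.,
 ,,,,,♣♣..♣
 ♣,#,♣♣♣,  
  ~,♣~♣#.  
           

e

           
 #~.,,♣,♣  
,,,,,.,..# 
~,,,,♣.~., 
♣#,,#~.,,, 
,♣.#,@#... 
♣.,,~,.#., 
,,,,,♣♣..♣ 
♣,#,♣♣♣,   
 ~,♣~♣#.   
           

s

 #~.,,♣,♣  
,,,,,.,..# 
~,,,,♣.~., 
♣#,,#~.,,, 
,♣.#,,#... 
♣.,,~@.#., 
,,,,,♣♣..♣ 
♣,#,♣♣♣,   
 ~,♣~♣#.   
           
###########

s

,,,,,.,..# 
~,,,,♣.~., 
♣#,,#~.,,, 
,♣.#,,#... 
♣.,,~,.#., 
,,,,,@♣..♣ 
♣,#,♣♣♣,   
 ~,♣~♣#.   
           
###########
###########

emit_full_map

 #~.,,♣,♣ 
,,,,,.,..#
~,,,,♣.~.,
♣#,,#~.,,,
,♣.#,,#...
♣.,,~,.#.,
,,,,,@♣..♣
♣,#,♣♣♣,  
 ~,♣~♣#.  

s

~,,,,♣.~., 
♣#,,#~.,,, 
,♣.#,,#... 
♣.,,~,.#., 
,,,,,♣♣..♣ 
♣,#,♣@♣,   
 ~,♣~♣#.   
   #♣..♣   
###########
###########
###########

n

,,,,,.,..# 
~,,,,♣.~., 
♣#,,#~.,,, 
,♣.#,,#... 
♣.,,~,.#., 
,,,,,@♣..♣ 
♣,#,♣♣♣,   
 ~,♣~♣#.   
   #♣..♣   
###########
###########

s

~,,,,♣.~., 
♣#,,#~.,,, 
,♣.#,,#... 
♣.,,~,.#., 
,,,,,♣♣..♣ 
♣,#,♣@♣,   
 ~,♣~♣#.   
   #♣..♣   
###########
###########
###########

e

,,,,♣.~.,  
#,,#~.,,,  
♣.#,,#...  
.,,~,.#.,  
,,,,♣♣..♣  
,#,♣♣@,,   
~,♣~♣#.~   
  #♣..♣.   
###########
###########
###########

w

~,,,,♣.~., 
♣#,,#~.,,, 
,♣.#,,#... 
♣.,,~,.#., 
,,,,,♣♣..♣ 
♣,#,♣@♣,,  
 ~,♣~♣#.~  
   #♣..♣.  
###########
###########
###########

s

♣#,,#~.,,, 
,♣.#,,#... 
♣.,,~,.#., 
,,,,,♣♣..♣ 
♣,#,♣♣♣,,  
 ~,♣~@#.~  
   #♣..♣.  
###########
###########
###########
###########

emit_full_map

 #~.,,♣,♣ 
,,,,,.,..#
~,,,,♣.~.,
♣#,,#~.,,,
,♣.#,,#...
♣.,,~,.#.,
,,,,,♣♣..♣
♣,#,♣♣♣,, 
 ~,♣~@#.~ 
   #♣..♣. 


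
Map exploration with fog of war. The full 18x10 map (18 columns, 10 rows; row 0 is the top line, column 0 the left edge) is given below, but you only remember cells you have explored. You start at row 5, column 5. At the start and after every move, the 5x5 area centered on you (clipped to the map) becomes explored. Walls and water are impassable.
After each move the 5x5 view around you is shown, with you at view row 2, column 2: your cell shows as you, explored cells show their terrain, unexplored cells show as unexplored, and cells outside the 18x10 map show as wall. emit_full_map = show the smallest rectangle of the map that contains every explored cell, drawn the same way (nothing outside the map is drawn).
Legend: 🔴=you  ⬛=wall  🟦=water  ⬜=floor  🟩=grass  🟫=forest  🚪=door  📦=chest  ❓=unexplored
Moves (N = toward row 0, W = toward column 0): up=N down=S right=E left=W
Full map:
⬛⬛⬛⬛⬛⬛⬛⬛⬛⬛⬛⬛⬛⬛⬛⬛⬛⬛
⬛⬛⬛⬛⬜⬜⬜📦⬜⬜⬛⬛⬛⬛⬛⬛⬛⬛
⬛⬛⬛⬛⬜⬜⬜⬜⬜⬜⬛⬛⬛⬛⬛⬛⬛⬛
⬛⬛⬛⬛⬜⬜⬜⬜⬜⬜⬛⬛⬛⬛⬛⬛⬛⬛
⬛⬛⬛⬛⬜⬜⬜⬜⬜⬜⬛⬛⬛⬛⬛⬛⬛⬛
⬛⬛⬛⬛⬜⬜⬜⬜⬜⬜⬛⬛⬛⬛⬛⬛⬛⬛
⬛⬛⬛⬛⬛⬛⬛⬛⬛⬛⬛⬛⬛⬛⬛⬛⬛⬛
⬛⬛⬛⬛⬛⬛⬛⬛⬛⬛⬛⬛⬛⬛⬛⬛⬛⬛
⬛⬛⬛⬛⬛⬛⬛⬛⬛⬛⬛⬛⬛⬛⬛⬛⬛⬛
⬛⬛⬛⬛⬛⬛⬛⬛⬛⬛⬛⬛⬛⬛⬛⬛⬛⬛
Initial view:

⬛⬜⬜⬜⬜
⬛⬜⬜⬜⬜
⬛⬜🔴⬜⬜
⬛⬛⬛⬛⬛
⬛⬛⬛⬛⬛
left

⬛⬛⬜⬜⬜
⬛⬛⬜⬜⬜
⬛⬛🔴⬜⬜
⬛⬛⬛⬛⬛
⬛⬛⬛⬛⬛

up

⬛⬛⬜⬜⬜
⬛⬛⬜⬜⬜
⬛⬛🔴⬜⬜
⬛⬛⬜⬜⬜
⬛⬛⬛⬛⬛

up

⬛⬛⬜⬜⬜
⬛⬛⬜⬜⬜
⬛⬛🔴⬜⬜
⬛⬛⬜⬜⬜
⬛⬛⬜⬜⬜

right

⬛⬜⬜⬜📦
⬛⬜⬜⬜⬜
⬛⬜🔴⬜⬜
⬛⬜⬜⬜⬜
⬛⬜⬜⬜⬜

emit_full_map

⬛⬛⬜⬜⬜📦
⬛⬛⬜⬜⬜⬜
⬛⬛⬜🔴⬜⬜
⬛⬛⬜⬜⬜⬜
⬛⬛⬜⬜⬜⬜
⬛⬛⬛⬛⬛⬛
⬛⬛⬛⬛⬛⬛

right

⬜⬜⬜📦⬜
⬜⬜⬜⬜⬜
⬜⬜🔴⬜⬜
⬜⬜⬜⬜⬜
⬜⬜⬜⬜⬜

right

⬜⬜📦⬜⬜
⬜⬜⬜⬜⬜
⬜⬜🔴⬜⬜
⬜⬜⬜⬜⬜
⬜⬜⬜⬜⬜

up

⬛⬛⬛⬛⬛
⬜⬜📦⬜⬜
⬜⬜🔴⬜⬜
⬜⬜⬜⬜⬜
⬜⬜⬜⬜⬜

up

⬛⬛⬛⬛⬛
⬛⬛⬛⬛⬛
⬜⬜🔴⬜⬜
⬜⬜⬜⬜⬜
⬜⬜⬜⬜⬜

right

⬛⬛⬛⬛⬛
⬛⬛⬛⬛⬛
⬜📦🔴⬜⬛
⬜⬜⬜⬜⬛
⬜⬜⬜⬜⬛

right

⬛⬛⬛⬛⬛
⬛⬛⬛⬛⬛
📦⬜🔴⬛⬛
⬜⬜⬜⬛⬛
⬜⬜⬜⬛⬛

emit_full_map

❓❓❓⬛⬛⬛⬛⬛⬛⬛
⬛⬛⬜⬜⬜📦⬜🔴⬛⬛
⬛⬛⬜⬜⬜⬜⬜⬜⬛⬛
⬛⬛⬜⬜⬜⬜⬜⬜⬛⬛
⬛⬛⬜⬜⬜⬜⬜⬜❓❓
⬛⬛⬜⬜⬜⬜⬜⬜❓❓
⬛⬛⬛⬛⬛⬛❓❓❓❓
⬛⬛⬛⬛⬛⬛❓❓❓❓

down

⬛⬛⬛⬛⬛
📦⬜⬜⬛⬛
⬜⬜🔴⬛⬛
⬜⬜⬜⬛⬛
⬜⬜⬜⬛⬛

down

📦⬜⬜⬛⬛
⬜⬜⬜⬛⬛
⬜⬜🔴⬛⬛
⬜⬜⬜⬛⬛
⬜⬜⬜⬛⬛

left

⬜📦⬜⬜⬛
⬜⬜⬜⬜⬛
⬜⬜🔴⬜⬛
⬜⬜⬜⬜⬛
⬜⬜⬜⬜⬛

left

⬜⬜📦⬜⬜
⬜⬜⬜⬜⬜
⬜⬜🔴⬜⬜
⬜⬜⬜⬜⬜
⬜⬜⬜⬜⬜

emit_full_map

❓❓❓⬛⬛⬛⬛⬛⬛⬛
⬛⬛⬜⬜⬜📦⬜⬜⬛⬛
⬛⬛⬜⬜⬜⬜⬜⬜⬛⬛
⬛⬛⬜⬜⬜🔴⬜⬜⬛⬛
⬛⬛⬜⬜⬜⬜⬜⬜⬛⬛
⬛⬛⬜⬜⬜⬜⬜⬜⬛⬛
⬛⬛⬛⬛⬛⬛❓❓❓❓
⬛⬛⬛⬛⬛⬛❓❓❓❓

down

⬜⬜⬜⬜⬜
⬜⬜⬜⬜⬜
⬜⬜🔴⬜⬜
⬜⬜⬜⬜⬜
⬛⬛⬛⬛⬛

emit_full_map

❓❓❓⬛⬛⬛⬛⬛⬛⬛
⬛⬛⬜⬜⬜📦⬜⬜⬛⬛
⬛⬛⬜⬜⬜⬜⬜⬜⬛⬛
⬛⬛⬜⬜⬜⬜⬜⬜⬛⬛
⬛⬛⬜⬜⬜🔴⬜⬜⬛⬛
⬛⬛⬜⬜⬜⬜⬜⬜⬛⬛
⬛⬛⬛⬛⬛⬛⬛⬛❓❓
⬛⬛⬛⬛⬛⬛❓❓❓❓


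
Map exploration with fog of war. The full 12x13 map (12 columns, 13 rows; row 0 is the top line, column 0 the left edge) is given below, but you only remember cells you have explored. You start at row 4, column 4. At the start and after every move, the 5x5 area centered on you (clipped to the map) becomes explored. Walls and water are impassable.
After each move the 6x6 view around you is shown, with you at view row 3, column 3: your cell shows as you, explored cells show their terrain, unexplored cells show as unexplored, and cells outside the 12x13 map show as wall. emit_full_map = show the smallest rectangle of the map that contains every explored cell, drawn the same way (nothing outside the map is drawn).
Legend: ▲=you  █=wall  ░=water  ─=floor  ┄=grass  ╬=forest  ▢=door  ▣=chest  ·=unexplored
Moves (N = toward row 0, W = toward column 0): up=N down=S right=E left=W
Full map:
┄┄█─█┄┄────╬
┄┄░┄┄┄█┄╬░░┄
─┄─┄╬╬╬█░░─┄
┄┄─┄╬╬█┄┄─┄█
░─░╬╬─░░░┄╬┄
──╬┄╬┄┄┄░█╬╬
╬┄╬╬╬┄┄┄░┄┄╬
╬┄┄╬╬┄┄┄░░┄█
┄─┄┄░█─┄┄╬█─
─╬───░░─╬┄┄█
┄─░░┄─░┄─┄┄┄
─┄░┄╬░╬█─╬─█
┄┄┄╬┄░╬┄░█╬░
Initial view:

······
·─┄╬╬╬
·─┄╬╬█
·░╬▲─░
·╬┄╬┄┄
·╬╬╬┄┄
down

·─┄╬╬╬
·─┄╬╬█
·░╬╬─░
·╬┄▲┄┄
·╬╬╬┄┄
·┄╬╬┄┄

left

··─┄╬╬
·┄─┄╬╬
·─░╬╬─
·─╬▲╬┄
·┄╬╬╬┄
·┄┄╬╬┄

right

·─┄╬╬╬
┄─┄╬╬█
─░╬╬─░
─╬┄▲┄┄
┄╬╬╬┄┄
┄┄╬╬┄┄

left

··─┄╬╬
·┄─┄╬╬
·─░╬╬─
·─╬▲╬┄
·┄╬╬╬┄
·┄┄╬╬┄

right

·─┄╬╬╬
┄─┄╬╬█
─░╬╬─░
─╬┄▲┄┄
┄╬╬╬┄┄
┄┄╬╬┄┄


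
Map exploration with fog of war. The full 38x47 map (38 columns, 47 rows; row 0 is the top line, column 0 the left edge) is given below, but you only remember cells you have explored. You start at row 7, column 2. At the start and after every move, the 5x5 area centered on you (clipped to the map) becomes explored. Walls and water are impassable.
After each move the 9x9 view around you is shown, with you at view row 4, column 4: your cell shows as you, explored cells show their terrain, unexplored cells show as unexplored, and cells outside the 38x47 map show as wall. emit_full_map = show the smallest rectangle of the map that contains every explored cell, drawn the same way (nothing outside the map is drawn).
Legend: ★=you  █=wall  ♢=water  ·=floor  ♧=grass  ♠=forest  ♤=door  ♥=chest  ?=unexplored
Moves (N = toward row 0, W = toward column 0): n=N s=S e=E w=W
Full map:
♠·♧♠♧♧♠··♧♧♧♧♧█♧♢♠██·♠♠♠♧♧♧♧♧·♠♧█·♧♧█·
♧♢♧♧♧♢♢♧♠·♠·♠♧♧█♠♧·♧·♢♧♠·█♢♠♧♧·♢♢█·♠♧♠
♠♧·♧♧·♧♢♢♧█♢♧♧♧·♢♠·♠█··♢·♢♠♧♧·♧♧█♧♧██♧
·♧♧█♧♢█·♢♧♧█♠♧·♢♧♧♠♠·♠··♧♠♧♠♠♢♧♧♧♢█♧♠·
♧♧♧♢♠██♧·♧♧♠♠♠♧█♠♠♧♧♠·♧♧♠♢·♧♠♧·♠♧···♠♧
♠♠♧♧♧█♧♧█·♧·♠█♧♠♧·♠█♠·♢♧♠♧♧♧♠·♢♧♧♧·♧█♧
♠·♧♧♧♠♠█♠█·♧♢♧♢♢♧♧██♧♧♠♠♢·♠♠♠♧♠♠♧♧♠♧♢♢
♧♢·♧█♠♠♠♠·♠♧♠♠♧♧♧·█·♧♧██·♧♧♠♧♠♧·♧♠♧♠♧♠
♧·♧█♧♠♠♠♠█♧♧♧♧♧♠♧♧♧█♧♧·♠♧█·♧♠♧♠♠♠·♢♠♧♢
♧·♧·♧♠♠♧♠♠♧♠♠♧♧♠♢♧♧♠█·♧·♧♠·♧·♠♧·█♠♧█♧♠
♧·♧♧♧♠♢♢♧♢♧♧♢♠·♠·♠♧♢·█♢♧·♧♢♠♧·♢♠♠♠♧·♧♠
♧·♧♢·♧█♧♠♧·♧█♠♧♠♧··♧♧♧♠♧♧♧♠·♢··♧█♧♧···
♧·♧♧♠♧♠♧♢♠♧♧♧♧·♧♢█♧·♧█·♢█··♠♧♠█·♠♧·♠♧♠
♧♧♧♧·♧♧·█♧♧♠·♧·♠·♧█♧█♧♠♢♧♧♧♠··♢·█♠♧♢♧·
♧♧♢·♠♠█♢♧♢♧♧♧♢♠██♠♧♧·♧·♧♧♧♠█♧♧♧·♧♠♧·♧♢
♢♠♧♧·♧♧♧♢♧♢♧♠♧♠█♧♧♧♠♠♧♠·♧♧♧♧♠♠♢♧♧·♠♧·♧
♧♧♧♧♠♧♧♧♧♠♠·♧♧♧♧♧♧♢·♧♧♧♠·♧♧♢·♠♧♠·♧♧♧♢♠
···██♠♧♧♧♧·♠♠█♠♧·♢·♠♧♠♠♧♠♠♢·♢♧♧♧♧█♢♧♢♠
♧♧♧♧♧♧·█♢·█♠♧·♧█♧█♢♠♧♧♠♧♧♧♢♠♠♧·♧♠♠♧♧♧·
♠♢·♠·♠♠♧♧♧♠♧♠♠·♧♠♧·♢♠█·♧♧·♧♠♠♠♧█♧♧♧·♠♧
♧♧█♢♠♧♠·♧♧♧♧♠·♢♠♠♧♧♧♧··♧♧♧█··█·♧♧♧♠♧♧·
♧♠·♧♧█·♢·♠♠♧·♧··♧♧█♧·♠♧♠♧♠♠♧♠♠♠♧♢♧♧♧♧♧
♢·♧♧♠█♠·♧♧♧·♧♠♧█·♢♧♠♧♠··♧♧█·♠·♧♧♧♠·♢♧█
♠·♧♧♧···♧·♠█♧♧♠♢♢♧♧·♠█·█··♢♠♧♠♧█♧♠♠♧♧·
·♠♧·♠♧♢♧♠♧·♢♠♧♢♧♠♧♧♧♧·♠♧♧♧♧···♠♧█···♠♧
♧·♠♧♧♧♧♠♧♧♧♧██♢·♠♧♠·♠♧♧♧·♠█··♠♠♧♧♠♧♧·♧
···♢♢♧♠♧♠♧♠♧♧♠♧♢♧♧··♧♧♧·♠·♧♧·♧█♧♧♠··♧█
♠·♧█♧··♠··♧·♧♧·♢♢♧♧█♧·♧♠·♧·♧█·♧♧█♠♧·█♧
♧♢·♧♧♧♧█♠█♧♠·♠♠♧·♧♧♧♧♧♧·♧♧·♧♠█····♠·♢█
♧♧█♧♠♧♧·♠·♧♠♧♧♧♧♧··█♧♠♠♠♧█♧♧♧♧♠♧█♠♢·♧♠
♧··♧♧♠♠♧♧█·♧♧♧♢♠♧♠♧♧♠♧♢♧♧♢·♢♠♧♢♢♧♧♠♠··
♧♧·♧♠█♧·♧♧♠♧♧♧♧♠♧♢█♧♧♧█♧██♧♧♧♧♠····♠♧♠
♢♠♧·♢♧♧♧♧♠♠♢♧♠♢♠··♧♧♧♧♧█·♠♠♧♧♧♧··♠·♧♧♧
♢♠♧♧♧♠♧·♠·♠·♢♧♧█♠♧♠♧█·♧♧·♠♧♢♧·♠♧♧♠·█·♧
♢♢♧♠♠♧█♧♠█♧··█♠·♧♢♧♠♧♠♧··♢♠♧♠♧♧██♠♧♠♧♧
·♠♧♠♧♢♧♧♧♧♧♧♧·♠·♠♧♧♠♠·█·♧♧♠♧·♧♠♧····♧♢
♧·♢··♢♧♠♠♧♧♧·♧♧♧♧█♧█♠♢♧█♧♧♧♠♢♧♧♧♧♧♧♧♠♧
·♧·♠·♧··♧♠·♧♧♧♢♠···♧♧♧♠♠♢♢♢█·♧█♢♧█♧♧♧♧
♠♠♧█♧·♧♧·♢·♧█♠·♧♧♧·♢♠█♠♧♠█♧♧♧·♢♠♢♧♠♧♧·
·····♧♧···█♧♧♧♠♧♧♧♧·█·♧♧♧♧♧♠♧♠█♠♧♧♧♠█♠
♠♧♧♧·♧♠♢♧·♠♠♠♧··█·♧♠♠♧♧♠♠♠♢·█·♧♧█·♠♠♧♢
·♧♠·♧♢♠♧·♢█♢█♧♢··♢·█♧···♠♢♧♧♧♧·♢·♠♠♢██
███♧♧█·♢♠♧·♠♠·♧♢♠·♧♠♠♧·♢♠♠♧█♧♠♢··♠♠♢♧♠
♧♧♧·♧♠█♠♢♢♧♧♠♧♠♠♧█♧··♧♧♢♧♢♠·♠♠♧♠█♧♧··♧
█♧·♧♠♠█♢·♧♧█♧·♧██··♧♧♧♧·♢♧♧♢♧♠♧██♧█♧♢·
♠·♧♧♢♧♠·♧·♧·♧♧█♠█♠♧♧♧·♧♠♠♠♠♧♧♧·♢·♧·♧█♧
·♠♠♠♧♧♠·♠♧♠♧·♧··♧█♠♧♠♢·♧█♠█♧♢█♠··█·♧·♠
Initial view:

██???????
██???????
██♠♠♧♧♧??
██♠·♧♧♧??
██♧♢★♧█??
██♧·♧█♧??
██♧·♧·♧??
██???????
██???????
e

█????????
█????????
█♠♠♧♧♧█??
█♠·♧♧♧♠??
█♧♢·★█♠??
█♧·♧█♧♠??
█♧·♧·♧♠??
█????????
█????????

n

█????????
█????????
█?♧♧♢♠█??
█♠♠♧♧♧█??
█♠·♧★♧♠??
█♧♢·♧█♠??
█♧·♧█♧♠??
█♧·♧·♧♠??
█????????

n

█????????
█????????
█?♧♧█♧♢??
█?♧♧♢♠█??
█♠♠♧★♧█??
█♠·♧♧♧♠??
█♧♢·♧█♠??
█♧·♧█♧♠??
█♧·♧·♧♠??

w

██???????
██???????
██·♧♧█♧♢?
██♧♧♧♢♠█?
██♠♠★♧♧█?
██♠·♧♧♧♠?
██♧♢·♧█♠?
██♧·♧█♧♠?
██♧·♧·♧♠?

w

███??????
███??????
███·♧♧█♧♢
███♧♧♧♢♠█
███♠★♧♧♧█
███♠·♧♧♧♠
███♧♢·♧█♠
███♧·♧█♧♠
███♧·♧·♧♠

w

████?????
████?????
████·♧♧█♧
████♧♧♧♢♠
████★♠♧♧♧
████♠·♧♧♧
████♧♢·♧█
████♧·♧█♧
████♧·♧·♧

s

████?????
████·♧♧█♧
████♧♧♧♢♠
████♠♠♧♧♧
████★·♧♧♧
████♧♢·♧█
████♧·♧█♧
████♧·♧·♧
████?????

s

████·♧♧█♧
████♧♧♧♢♠
████♠♠♧♧♧
████♠·♧♧♧
████★♢·♧█
████♧·♧█♧
████♧·♧·♧
████?????
████?????

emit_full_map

·♧♧█♧♢
♧♧♧♢♠█
♠♠♧♧♧█
♠·♧♧♧♠
★♢·♧█♠
♧·♧█♧♠
♧·♧·♧♠

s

████♧♧♧♢♠
████♠♠♧♧♧
████♠·♧♧♧
████♧♢·♧█
████★·♧█♧
████♧·♧·♧
████♧·♧??
████?????
████?????

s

████♠♠♧♧♧
████♠·♧♧♧
████♧♢·♧█
████♧·♧█♧
████★·♧·♧
████♧·♧??
████♧·♧??
████?????
████?????

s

████♠·♧♧♧
████♧♢·♧█
████♧·♧█♧
████♧·♧·♧
████★·♧??
████♧·♧??
████♧·♧??
████?????
████?????

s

████♧♢·♧█
████♧·♧█♧
████♧·♧·♧
████♧·♧??
████★·♧??
████♧·♧??
████♧♧♧??
████?????
████?????

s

████♧·♧█♧
████♧·♧·♧
████♧·♧??
████♧·♧??
████★·♧??
████♧♧♧??
████♧♧♢??
████?????
████?????

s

████♧·♧·♧
████♧·♧??
████♧·♧??
████♧·♧??
████★♧♧??
████♧♧♢??
████♢♠♧??
████?????
████?????

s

████♧·♧??
████♧·♧??
████♧·♧??
████♧♧♧??
████★♧♢??
████♢♠♧??
████♧♧♧??
████?????
████?????

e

███♧·♧???
███♧·♧???
███♧·♧♧??
███♧♧♧♧??
███♧★♢·??
███♢♠♧♧??
███♧♧♧♧??
███??????
███??????

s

███♧·♧???
███♧·♧♧??
███♧♧♧♧??
███♧♧♢·??
███♢★♧♧??
███♧♧♧♧??
███···█??
███??????
███??????

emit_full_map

·♧♧█♧♢
♧♧♧♢♠█
♠♠♧♧♧█
♠·♧♧♧♠
♧♢·♧█♠
♧·♧█♧♠
♧·♧·♧♠
♧·♧???
♧·♧???
♧·♧♧??
♧♧♧♧??
♧♧♢·??
♢★♧♧??
♧♧♧♧??
···█??

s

███♧·♧♧??
███♧♧♧♧??
███♧♧♢·??
███♢♠♧♧??
███♧★♧♧??
███···█??
███♧♧♧♧??
███??????
███??????

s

███♧♧♧♧??
███♧♧♢·??
███♢♠♧♧??
███♧♧♧♧??
███·★·█??
███♧♧♧♧??
███♠♢·♠??
███??????
███??????

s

███♧♧♢·??
███♢♠♧♧??
███♧♧♧♧??
███···█??
███♧★♧♧??
███♠♢·♠??
███♧♧█♢??
███??????
███??????

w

████♧♧♢·?
████♢♠♧♧?
████♧♧♧♧?
████···█?
████★♧♧♧?
████♠♢·♠?
████♧♧█♢?
████?????
████?????

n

████♧♧♧♧?
████♧♧♢·?
████♢♠♧♧?
████♧♧♧♧?
████★··█?
████♧♧♧♧?
████♠♢·♠?
████♧♧█♢?
████?????

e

███♧♧♧♧??
███♧♧♢·??
███♢♠♧♧??
███♧♧♧♧??
███·★·█??
███♧♧♧♧??
███♠♢·♠??
███♧♧█♢??
███??????

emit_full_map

·♧♧█♧♢
♧♧♧♢♠█
♠♠♧♧♧█
♠·♧♧♧♠
♧♢·♧█♠
♧·♧█♧♠
♧·♧·♧♠
♧·♧???
♧·♧???
♧·♧♧??
♧♧♧♧??
♧♧♢·??
♢♠♧♧??
♧♧♧♧??
·★·█??
♧♧♧♧??
♠♢·♠??
♧♧█♢??

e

██♧♧♧♧???
██♧♧♢·???
██♢♠♧♧·??
██♧♧♧♧♠??
██··★██??
██♧♧♧♧♧??
██♠♢·♠·??
██♧♧█♢???
██???????

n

██♧·♧♧???
██♧♧♧♧???
██♧♧♢·♠??
██♢♠♧♧·??
██♧♧★♧♠??
██···██??
██♧♧♧♧♧??
██♠♢·♠·??
██♧♧█♢???

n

██♧·♧????
██♧·♧♧???
██♧♧♧♧·??
██♧♧♢·♠??
██♢♠★♧·??
██♧♧♧♧♠??
██···██??
██♧♧♧♧♧??
██♠♢·♠·??

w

███♧·♧???
███♧·♧♧??
███♧♧♧♧·?
███♧♧♢·♠?
███♢★♧♧·?
███♧♧♧♧♠?
███···██?
███♧♧♧♧♧?
███♠♢·♠·?

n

███♧·♧???
███♧·♧???
███♧·♧♧??
███♧♧♧♧·?
███♧★♢·♠?
███♢♠♧♧·?
███♧♧♧♧♠?
███···██?
███♧♧♧♧♧?

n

███♧·♧·♧♠
███♧·♧???
███♧·♧♢??
███♧·♧♧??
███♧★♧♧·?
███♧♧♢·♠?
███♢♠♧♧·?
███♧♧♧♧♠?
███···██?

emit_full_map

·♧♧█♧♢
♧♧♧♢♠█
♠♠♧♧♧█
♠·♧♧♧♠
♧♢·♧█♠
♧·♧█♧♠
♧·♧·♧♠
♧·♧???
♧·♧♢??
♧·♧♧??
♧★♧♧·?
♧♧♢·♠?
♢♠♧♧·?
♧♧♧♧♠?
···██?
♧♧♧♧♧?
♠♢·♠·?
♧♧█♢??

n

███♧·♧█♧♠
███♧·♧·♧♠
███♧·♧♧??
███♧·♧♢??
███♧★♧♧??
███♧♧♧♧·?
███♧♧♢·♠?
███♢♠♧♧·?
███♧♧♧♧♠?

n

███♧♢·♧█♠
███♧·♧█♧♠
███♧·♧·♧♠
███♧·♧♧??
███♧★♧♢??
███♧·♧♧??
███♧♧♧♧·?
███♧♧♢·♠?
███♢♠♧♧·?

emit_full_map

·♧♧█♧♢
♧♧♧♢♠█
♠♠♧♧♧█
♠·♧♧♧♠
♧♢·♧█♠
♧·♧█♧♠
♧·♧·♧♠
♧·♧♧??
♧★♧♢??
♧·♧♧??
♧♧♧♧·?
♧♧♢·♠?
♢♠♧♧·?
♧♧♧♧♠?
···██?
♧♧♧♧♧?
♠♢·♠·?
♧♧█♢??


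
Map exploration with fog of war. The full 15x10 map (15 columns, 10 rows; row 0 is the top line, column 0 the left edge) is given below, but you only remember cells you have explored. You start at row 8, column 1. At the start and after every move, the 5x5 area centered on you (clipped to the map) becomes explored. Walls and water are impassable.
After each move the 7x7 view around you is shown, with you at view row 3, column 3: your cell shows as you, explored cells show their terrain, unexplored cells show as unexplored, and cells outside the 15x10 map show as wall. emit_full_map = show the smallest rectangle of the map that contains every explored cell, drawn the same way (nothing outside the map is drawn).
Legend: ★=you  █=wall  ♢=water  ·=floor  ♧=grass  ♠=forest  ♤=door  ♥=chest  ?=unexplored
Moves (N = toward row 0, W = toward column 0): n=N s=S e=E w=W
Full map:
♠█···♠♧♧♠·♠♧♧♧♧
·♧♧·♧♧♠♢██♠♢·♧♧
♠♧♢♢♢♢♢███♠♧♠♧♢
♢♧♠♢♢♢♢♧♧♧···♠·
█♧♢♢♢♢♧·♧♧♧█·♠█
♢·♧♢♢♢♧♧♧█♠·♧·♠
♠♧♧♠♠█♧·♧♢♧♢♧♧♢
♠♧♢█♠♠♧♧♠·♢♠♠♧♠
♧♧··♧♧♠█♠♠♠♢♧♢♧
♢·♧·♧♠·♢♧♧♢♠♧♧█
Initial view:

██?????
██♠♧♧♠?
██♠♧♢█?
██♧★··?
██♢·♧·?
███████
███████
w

███????
███♠♧♧♠
███♠♧♢█
███★♧··
███♢·♧·
███████
███████

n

███????
███♢·♧?
███♠♧♧♠
███★♧♢█
███♧♧··
███♢·♧·
███████

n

███????
████♧♢?
███♢·♧?
███★♧♧♠
███♠♧♢█
███♧♧··
███♢·♧·

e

██?????
███♧♢♢?
██♢·♧♢?
██♠★♧♠?
██♠♧♢█?
██♧♧··?
██♢·♧·?

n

██?????
██♢♧♠♢?
███♧♢♢?
██♢★♧♢?
██♠♧♧♠?
██♠♧♢█?
██♧♧··?

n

██?????
██♠♧♢♢?
██♢♧♠♢?
███★♢♢?
██♢·♧♢?
██♠♧♧♠?
██♠♧♢█?

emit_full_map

♠♧♢♢
♢♧♠♢
█★♢♢
♢·♧♢
♠♧♧♠
♠♧♢█
♧♧··
♢·♧·

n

██?????
██·♧♧·?
██♠♧♢♢?
██♢★♠♢?
███♧♢♢?
██♢·♧♢?
██♠♧♧♠?

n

███████
██♠█··?
██·♧♧·?
██♠★♢♢?
██♢♧♠♢?
███♧♢♢?
██♢·♧♢?

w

███████
███♠█··
███·♧♧·
███★♧♢♢
███♢♧♠♢
████♧♢♢
███♢·♧♢

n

███████
███████
███♠█··
███★♧♧·
███♠♧♢♢
███♢♧♠♢
████♧♢♢

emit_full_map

♠█··
★♧♧·
♠♧♢♢
♢♧♠♢
█♧♢♢
♢·♧♢
♠♧♧♠
♠♧♢█
♧♧··
♢·♧·

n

███████
███████
███████
███★█··
███·♧♧·
███♠♧♢♢
███♢♧♠♢

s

███████
███████
███♠█··
███★♧♧·
███♠♧♢♢
███♢♧♠♢
████♧♢♢

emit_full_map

♠█··
★♧♧·
♠♧♢♢
♢♧♠♢
█♧♢♢
♢·♧♢
♠♧♧♠
♠♧♢█
♧♧··
♢·♧·
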